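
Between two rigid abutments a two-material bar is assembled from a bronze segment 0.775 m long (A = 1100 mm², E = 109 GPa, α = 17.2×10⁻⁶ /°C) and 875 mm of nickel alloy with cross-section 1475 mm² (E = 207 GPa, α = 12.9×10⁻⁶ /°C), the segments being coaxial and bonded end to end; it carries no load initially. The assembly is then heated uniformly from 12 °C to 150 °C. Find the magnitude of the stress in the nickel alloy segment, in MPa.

σ ≈ 247 MPa (compressive)

Free thermal expansion of the whole bar: Σ αᵢΔT Lᵢ = 17.2×10⁻⁶×138×775 + 12.9×10⁻⁶×138×875 = 3.397 mm.
The rigid supports impose zero overall length change; the single axial force P common to all segments must satisfy P Σ Lᵢ/(AᵢEᵢ) = δ_free.
The series flexibility is Σ Lᵢ/(AᵢEᵢ) = 775/(1100×109×10³) + 875/(1475×207×10³) = 9.33×10⁻⁶ mm/N.
P = 3.397 / 9.33×10⁻⁶ = 364100 N = 364.1 kN, compressive.
σ_{nickel alloy} = P / A = 364100 / 1475 = 246.9 MPa.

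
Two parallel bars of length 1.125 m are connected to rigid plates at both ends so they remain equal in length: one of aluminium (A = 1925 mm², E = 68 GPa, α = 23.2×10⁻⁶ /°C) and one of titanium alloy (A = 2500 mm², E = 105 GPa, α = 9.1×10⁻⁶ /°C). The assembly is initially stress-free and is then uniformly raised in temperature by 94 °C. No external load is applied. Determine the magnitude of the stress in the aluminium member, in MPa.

σ ≈ 60.1 MPa (compressive)

Equilibrium of a rigid end plate with no external load gives equal and opposite internal forces ±P in the two members. Since α_{aluminium} > α_{titanium alloy}, heating drives the aluminium into compression and the titanium alloy into tension.
Equating the net (thermal + elastic) strains gives |α₁ − α₂|·ΔT = P·[1/(A₁E₁) + 1/(A₂E₂)].
|α₁ − α₂|·ΔT = 14.1×10⁻⁶ × 94 = 0.001325.
1/(A₁E₁) + 1/(A₂E₂) = 1/(1925×68×10³) + 1/(2500×105×10³) = 1.145×10⁻⁸ N⁻¹.
So P = 0.001325 / 1.145×10⁻⁸ = 115.8 kN.
σ_{aluminium} = P/A₁ = 115800/1925 = 60.14 MPa, compressive.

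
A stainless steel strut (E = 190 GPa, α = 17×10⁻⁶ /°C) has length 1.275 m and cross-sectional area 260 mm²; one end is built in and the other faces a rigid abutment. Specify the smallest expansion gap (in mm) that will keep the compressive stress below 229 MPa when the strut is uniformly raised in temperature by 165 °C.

Free expansion if unrestrained: δ_free = αΔT L = 17×10⁻⁶ × 165 × 1275 = 3.576 mm.
At the allowable stress the elastic shortening the wall may impose is σL/E = 229 × 1275 / (190×10³) = 1.537 mm.
So the gap has to take up the difference, g_min = δ_free − σL/E = 3.576 − 1.537 = 2.04 mm.

g ≈ 2.04 mm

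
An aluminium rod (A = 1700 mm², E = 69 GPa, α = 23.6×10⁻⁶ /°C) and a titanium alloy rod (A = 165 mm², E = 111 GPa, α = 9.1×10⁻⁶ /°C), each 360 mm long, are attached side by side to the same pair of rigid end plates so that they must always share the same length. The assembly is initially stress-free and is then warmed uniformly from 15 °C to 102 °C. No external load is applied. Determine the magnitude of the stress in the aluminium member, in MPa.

σ ≈ 11.8 MPa (compressive)

The aluminium has the larger α, so on heating it would change length more than the titanium alloy if both were free. The rigid plates force a common final length, so the aluminium is put into compression and the titanium alloy into tension, with equal and opposite forces P (no external load).
Compatibility of the two members (thermal + elastic change equal): (α₁ − α₂)ΔT = P·[1/(A₁E₁) + 1/(A₂E₂)].
|α₁ − α₂|·ΔT = 14.5×10⁻⁶ × 87 = 0.001262.
1/(A₁E₁) + 1/(A₂E₂) = 1/(1700×69×10³) + 1/(165×111×10³) = 6.313×10⁻⁸ N⁻¹.
So P = 0.001262 / 6.313×10⁻⁸ = 19.98 kN.
σ_{aluminium} = P/A₁ = 19980/1700 = 11.76 MPa, compressive.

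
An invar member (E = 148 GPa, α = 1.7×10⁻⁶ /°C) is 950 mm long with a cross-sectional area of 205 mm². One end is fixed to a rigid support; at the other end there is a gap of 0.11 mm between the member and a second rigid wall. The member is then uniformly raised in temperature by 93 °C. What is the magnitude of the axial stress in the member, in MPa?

Free thermal elongation = αΔT L = 1.7×10⁻⁶ × 93 × 950 = 0.1502 mm.
After closing the 0.11 mm clearance, 0.1502 − 0.11 = 0.04019 mm of expansion remains to be suppressed by the wall.
Compatibility: PL/(AE) = 0.04019 mm, so σ = P/A = E × (0.04019/950) = 6.262 MPa.

σ ≈ 6.26 MPa (compressive)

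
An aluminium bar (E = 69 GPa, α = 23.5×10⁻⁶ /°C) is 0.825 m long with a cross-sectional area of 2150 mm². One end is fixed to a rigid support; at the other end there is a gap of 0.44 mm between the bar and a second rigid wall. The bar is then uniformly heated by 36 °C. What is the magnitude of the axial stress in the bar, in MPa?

σ ≈ 21.6 MPa (compressive)

Free thermal elongation = αΔT L = 23.5×10⁻⁶ × 36 × 825 = 0.6979 mm.
This exceeds the 0.44 mm gap, so the wall pushes back. The portion of expansion that must be recovered elastically is δ_free − gap = 0.6979 − 0.44 = 0.2579 mm.
That suppressed elongation corresponds to σ = E·Δ/L = 69×10³ × 0.2579/825 = 21.57 MPa.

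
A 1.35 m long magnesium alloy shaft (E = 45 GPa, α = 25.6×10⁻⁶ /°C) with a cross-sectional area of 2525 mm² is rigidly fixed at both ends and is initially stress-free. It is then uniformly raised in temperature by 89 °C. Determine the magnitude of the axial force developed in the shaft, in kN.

P ≈ 259 kN (compressive)

With zero net strain, σ = E·αΔT = 45 GPa × 25.6×10⁻⁶ × 89 = 102.5 MPa.
P = AEαΔT = 2525 × 45×10³ × 25.6×10⁻⁶ × 89 = 258.9 kN (compressive).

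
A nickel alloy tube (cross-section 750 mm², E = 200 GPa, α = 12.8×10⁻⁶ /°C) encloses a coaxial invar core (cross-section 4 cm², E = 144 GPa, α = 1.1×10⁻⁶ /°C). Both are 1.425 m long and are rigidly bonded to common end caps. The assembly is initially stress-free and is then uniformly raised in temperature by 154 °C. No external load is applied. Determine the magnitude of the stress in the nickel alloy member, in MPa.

σ ≈ 100 MPa (compressive)

Both members must finish at the same length. With the larger α, the nickel alloy tends to over-expand; the plates restrain it, putting the nickel alloy in compression and the invar in tension. With no external load the two internal forces are equal and opposite, magnitude P.
Equating the net (thermal + elastic) strains gives |α₁ − α₂|·ΔT = P·[1/(A₁E₁) + 1/(A₂E₂)].
|α₁ − α₂|·ΔT = 11.7×10⁻⁶ × 154 = 0.001802.
1/(A₁E₁) + 1/(A₂E₂) = 1/(750×200×10³) + 1/(400×144×10³) = 2.403×10⁻⁸ N⁻¹.
P = 0.001802 / 2.403×10⁻⁸ = 74990 N = 74.99 kN.
σ_{nickel alloy} = P/A₁ = 74990/750 = 99.98 MPa, compressive.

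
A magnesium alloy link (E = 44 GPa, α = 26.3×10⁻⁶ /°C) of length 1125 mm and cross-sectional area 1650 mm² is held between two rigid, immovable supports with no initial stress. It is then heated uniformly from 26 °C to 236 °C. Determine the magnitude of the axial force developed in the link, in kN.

Full restraint means ε = 0, so the stress is σ = EαΔT = 44×10³ × 26.3×10⁻⁶ × 210 = 243 MPa.
P = AEαΔT = 1650 × 44×10³ × 26.3×10⁻⁶ × 210 = 401 kN (compressive).

P ≈ 401 kN (compressive)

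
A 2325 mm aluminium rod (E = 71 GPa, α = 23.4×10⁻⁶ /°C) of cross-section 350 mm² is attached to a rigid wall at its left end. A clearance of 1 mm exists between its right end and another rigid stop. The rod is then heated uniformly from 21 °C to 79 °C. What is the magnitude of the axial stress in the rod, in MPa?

If the wall were absent the rod would grow by αΔT L = 23.4×10⁻⁶ × 58 × 2325 = 3.155 mm.
After closing the 1 mm clearance, 3.155 − 1 = 2.155 mm of expansion remains to be suppressed by the wall.
That suppressed elongation corresponds to σ = E·Δ/L = 71×10³ × 2.155/2325 = 65.82 MPa.

σ ≈ 65.8 MPa (compressive)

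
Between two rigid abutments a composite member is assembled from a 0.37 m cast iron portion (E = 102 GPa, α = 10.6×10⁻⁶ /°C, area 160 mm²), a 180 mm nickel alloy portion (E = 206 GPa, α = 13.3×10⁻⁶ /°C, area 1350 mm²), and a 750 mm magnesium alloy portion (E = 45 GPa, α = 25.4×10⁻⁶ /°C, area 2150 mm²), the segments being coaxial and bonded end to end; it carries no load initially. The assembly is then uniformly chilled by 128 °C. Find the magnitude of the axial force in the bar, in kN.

P ≈ 104 kN (tensile)

If the supports were absent, the total length change would be Σ αᵢΔT Lᵢ = 10.6×10⁻⁶×128×370 + 13.3×10⁻⁶×128×180 + 25.4×10⁻⁶×128×750 = 3.247 mm.
The rigid supports impose zero overall length change; the single axial force P common to all segments must satisfy P Σ Lᵢ/(AᵢEᵢ) = δ_free.
Σ Lᵢ/(AᵢEᵢ) = 370/(160×102×10³) + 180/(1350×206×10³) + 750/(2150×45×10³) = 3.107×10⁻⁵ mm/N.
So P = 3.247 / 3.107×10⁻⁵ = 104.5 kN, tensile.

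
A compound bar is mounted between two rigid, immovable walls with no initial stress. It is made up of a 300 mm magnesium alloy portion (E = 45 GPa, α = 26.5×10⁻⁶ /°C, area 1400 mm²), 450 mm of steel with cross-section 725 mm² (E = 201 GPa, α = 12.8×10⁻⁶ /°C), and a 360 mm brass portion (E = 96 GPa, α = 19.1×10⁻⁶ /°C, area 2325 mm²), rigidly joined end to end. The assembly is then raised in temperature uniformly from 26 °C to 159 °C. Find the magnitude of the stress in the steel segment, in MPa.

If the supports were absent, the total length change would be Σ αᵢΔT Lᵢ = 26.5×10⁻⁶×133×300 + 12.8×10⁻⁶×133×450 + 19.1×10⁻⁶×133×360 = 2.738 mm.
The rigid supports impose zero overall length change; the single axial force P common to all segments must satisfy P Σ Lᵢ/(AᵢEᵢ) = δ_free.
Σ Lᵢ/(AᵢEᵢ) = 300/(1400×45×10³) + 450/(725×201×10³) + 360/(2325×96×10³) = 9.463×10⁻⁶ mm/N.
Hence P = δ_free / Σ(L/AE) = 2.738/9.463×10⁻⁶ = 289.3 kN (compressive).
σ_{steel} = P / A = 289300 / 725 = 399.1 MPa.

σ ≈ 399 MPa (compressive)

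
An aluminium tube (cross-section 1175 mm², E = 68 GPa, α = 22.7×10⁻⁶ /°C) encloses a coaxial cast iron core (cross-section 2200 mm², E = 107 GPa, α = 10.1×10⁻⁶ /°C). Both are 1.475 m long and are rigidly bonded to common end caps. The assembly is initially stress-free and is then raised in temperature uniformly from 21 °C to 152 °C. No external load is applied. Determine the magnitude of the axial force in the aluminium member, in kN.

Equilibrium of a rigid end plate with no external load gives equal and opposite internal forces ±P in the two members. Since α_{aluminium} > α_{cast iron}, heating drives the aluminium into compression and the cast iron into tension.
Equating the net (thermal + elastic) strains gives |α₁ − α₂|·ΔT = P·[1/(A₁E₁) + 1/(A₂E₂)].
|α₁ − α₂|·ΔT = 12.6×10⁻⁶ × 131 = 0.001651.
1/(A₁E₁) + 1/(A₂E₂) = 1/(1175×68×10³) + 1/(2200×107×10³) = 1.676×10⁻⁸ N⁻¹.
P = 0.001651 / 1.676×10⁻⁸ = 98460 N = 98.46 kN.

P ≈ 98.5 kN (compressive in the aluminium)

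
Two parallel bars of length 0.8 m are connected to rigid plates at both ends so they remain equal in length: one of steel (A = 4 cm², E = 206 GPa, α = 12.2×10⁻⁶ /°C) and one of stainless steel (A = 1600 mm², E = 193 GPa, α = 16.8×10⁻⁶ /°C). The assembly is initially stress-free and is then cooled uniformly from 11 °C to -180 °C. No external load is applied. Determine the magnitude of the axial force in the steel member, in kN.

P ≈ 57.1 kN (compressive in the steel)

Both members must finish at the same length. With the larger α, the stainless steel tends to over-contract; the plates restrain it, putting the stainless steel in tension and the steel in compression. With no external load the two internal forces are equal and opposite, magnitude P.
Equating the net (thermal + elastic) strains gives |α₁ − α₂|·ΔT = P·[1/(A₁E₁) + 1/(A₂E₂)].
|α₁ − α₂|·ΔT = 4.6×10⁻⁶ × 191 = 0.0008786.
1/(A₁E₁) + 1/(A₂E₂) = 1/(400×206×10³) + 1/(1600×193×10³) = 1.537×10⁻⁸ N⁻¹.
So P = 0.0008786 / 1.537×10⁻⁸ = 57.15 kN.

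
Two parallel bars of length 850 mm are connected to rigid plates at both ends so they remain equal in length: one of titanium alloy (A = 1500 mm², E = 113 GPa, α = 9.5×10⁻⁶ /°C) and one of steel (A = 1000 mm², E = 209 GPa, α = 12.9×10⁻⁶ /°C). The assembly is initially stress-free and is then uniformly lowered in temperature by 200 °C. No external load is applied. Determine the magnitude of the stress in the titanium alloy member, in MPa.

Both members must finish at the same length. With the larger α, the steel tends to over-contract; the plates restrain it, putting the steel in tension and the titanium alloy in compression. With no external load the two internal forces are equal and opposite, magnitude P.
Equating the net (thermal + elastic) strains gives |α₁ − α₂|·ΔT = P·[1/(A₁E₁) + 1/(A₂E₂)].
|α₁ − α₂|·ΔT = 3.4×10⁻⁶ × 200 = 0.00068.
1/(A₁E₁) + 1/(A₂E₂) = 1/(1500×113×10³) + 1/(1000×209×10³) = 1.068×10⁻⁸ N⁻¹.
P = 0.00068 / 1.068×10⁻⁸ = 63640 N = 63.64 kN.
σ_{titanium alloy} = P/A₁ = 63640/1500 = 42.43 MPa, compressive.

σ ≈ 42.4 MPa (compressive)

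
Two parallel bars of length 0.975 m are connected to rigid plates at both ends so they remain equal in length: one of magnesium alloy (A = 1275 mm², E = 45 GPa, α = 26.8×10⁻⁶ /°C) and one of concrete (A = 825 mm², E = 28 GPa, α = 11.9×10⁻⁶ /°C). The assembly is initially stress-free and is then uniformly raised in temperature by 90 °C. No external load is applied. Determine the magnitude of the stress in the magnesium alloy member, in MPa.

σ ≈ 17.3 MPa (compressive)

Equilibrium of a rigid end plate with no external load gives equal and opposite internal forces ±P in the two members. Since α_{magnesium alloy} > α_{concrete}, heating drives the magnesium alloy into compression and the concrete into tension.
Compatibility of the two members (thermal + elastic change equal): (α₁ − α₂)ΔT = P·[1/(A₁E₁) + 1/(A₂E₂)].
|α₁ − α₂|·ΔT = 14.9×10⁻⁶ × 90 = 0.001341.
1/(A₁E₁) + 1/(A₂E₂) = 1/(1275×45×10³) + 1/(825×28×10³) = 6.072×10⁻⁸ N⁻¹.
P = 0.001341 / 6.072×10⁻⁸ = 22090 N = 22.09 kN.
σ_{magnesium alloy} = P/A₁ = 22090/1275 = 17.32 MPa, compressive.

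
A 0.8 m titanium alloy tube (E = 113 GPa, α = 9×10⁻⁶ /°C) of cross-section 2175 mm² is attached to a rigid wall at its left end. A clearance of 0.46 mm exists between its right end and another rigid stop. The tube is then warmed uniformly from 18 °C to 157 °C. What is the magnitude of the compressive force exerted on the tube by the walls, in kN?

If the wall were absent the tube would grow by αΔT L = 9×10⁻⁶ × 139 × 800 = 1.001 mm.
This exceeds the 0.46 mm gap, so the wall pushes back. The portion of expansion that must be recovered elastically is δ_free − gap = 1.001 − 0.46 = 0.5408 mm.
That suppressed elongation corresponds to σ = E·Δ/L = 113×10³ × 0.5408/800 = 76.39 MPa.
Force on the wall = σA = 76.39 × 2175 mm² = 166.1 kN.

P ≈ 166 kN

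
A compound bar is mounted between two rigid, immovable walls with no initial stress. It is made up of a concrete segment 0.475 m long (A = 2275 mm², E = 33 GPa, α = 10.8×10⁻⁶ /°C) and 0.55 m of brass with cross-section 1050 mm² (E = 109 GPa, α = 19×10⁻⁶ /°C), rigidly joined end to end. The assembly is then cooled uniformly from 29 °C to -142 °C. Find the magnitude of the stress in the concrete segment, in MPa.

σ ≈ 105 MPa (tensile)

Free thermal contraction of the whole bar: Σ αᵢΔT Lᵢ = 10.8×10⁻⁶×171×475 + 19×10⁻⁶×171×550 = 2.664 mm.
The walls prevent any net length change, so an axial force P (same in every segment) develops. Compatibility: P · Σ Lᵢ/(AᵢEᵢ) = δ_free.
The series flexibility is Σ Lᵢ/(AᵢEᵢ) = 475/(2275×33×10³) + 550/(1050×109×10³) = 1.113×10⁻⁵ mm/N.
So P = 2.664 / 1.113×10⁻⁵ = 239.3 kN, tensile.
σ_{concrete} = P / A = 239300 / 2275 = 105.2 MPa.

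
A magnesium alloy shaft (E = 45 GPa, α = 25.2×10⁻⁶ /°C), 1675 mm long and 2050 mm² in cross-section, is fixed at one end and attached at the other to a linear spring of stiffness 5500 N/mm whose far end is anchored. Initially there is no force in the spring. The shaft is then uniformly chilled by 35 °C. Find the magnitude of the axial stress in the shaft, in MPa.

σ ≈ 3.6 MPa (tensile)

The unrestrained thermal change is αΔT L = 25.2×10⁻⁶ × 35 × 1675 = 1.477 mm.
Let P be the tensile force in the spring. The shaft extends elastically by PL/(AE) and the spring stretches by P/k; together these equal δ_free.
So P = δ_free / [L/(AE) + 1/k] = 1.477 / [ 1675/(2050×45×10³) + 1/(5500) ].
P = 1.477 / 0.0002 = 7388 N.
σ = P/A = 7388/2050 = 3.604 MPa.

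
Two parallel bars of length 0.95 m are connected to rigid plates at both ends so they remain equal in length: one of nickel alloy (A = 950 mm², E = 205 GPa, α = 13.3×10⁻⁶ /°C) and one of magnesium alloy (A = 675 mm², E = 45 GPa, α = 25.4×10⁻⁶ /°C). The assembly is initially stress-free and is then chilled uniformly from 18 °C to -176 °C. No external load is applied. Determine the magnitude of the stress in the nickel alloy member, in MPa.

Equilibrium of a rigid end plate with no external load gives equal and opposite internal forces ±P in the two members. Since α_{magnesium alloy} > α_{nickel alloy}, cooling drives the magnesium alloy into tension and the nickel alloy into compression.
Equating the net (thermal + elastic) strains gives |α₁ − α₂|·ΔT = P·[1/(A₁E₁) + 1/(A₂E₂)].
|α₁ − α₂|·ΔT = 12.1×10⁻⁶ × 194 = 0.002347.
1/(A₁E₁) + 1/(A₂E₂) = 1/(950×205×10³) + 1/(675×45×10³) = 3.806×10⁻⁸ N⁻¹.
P = 0.002347 / 3.806×10⁻⁸ = 61680 N = 61.68 kN.
σ_{nickel alloy} = P/A₁ = 61680/950 = 64.93 MPa, compressive.

σ ≈ 64.9 MPa (compressive)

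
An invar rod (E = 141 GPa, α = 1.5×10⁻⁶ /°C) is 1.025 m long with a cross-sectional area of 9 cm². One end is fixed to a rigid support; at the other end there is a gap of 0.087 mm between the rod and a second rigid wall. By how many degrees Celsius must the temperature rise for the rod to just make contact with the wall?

Contact occurs when the free expansion equals the gap: αΔT L = 0.087 mm.
So ΔT = g/(αL) = 0.087/(1.5×10⁻⁶ × 1025) = 56.59 °C.

ΔT ≈ 56.6 °C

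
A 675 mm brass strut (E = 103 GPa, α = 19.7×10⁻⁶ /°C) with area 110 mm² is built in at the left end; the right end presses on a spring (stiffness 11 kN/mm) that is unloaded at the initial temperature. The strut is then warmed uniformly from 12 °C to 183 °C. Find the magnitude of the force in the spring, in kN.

P ≈ 15.1 kN

If the spring were absent the strut would lengthen by αΔT L = 19.7×10⁻⁶ × 171 × 675 = 2.274 mm.
Let P be the compressive force at the spring. The strut shortens elastically by PL/(AE) and the spring compresses by P/k; together these equal δ_free.
So P = δ_free / [L/(AE) + 1/k] = 2.274 / [ 675/(110×103×10³) + 1/(11×10³) ].
P = 2.274 / 0.0001505 = 15110 N.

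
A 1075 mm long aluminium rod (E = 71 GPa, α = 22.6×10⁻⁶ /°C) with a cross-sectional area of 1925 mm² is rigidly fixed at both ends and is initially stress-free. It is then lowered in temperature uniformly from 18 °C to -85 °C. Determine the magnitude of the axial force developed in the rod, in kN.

With zero net strain, σ = E·αΔT = 71 GPa × 22.6×10⁻⁶ × 103 = 165.3 MPa.
Axial force P = σA = 165.3 × 1925 = 318200 N = 318.2 kN, tensile.

P ≈ 318 kN (tensile)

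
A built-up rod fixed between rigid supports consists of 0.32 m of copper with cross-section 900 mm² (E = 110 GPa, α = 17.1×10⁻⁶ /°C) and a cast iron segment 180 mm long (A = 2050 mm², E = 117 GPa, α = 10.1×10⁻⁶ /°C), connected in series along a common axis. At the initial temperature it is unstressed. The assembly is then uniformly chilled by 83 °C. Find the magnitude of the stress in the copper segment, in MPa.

With the walls removed the bar would change length by δ_free = Σ αᵢΔT Lᵢ = 17.1×10⁻⁶×83×320 + 10.1×10⁻⁶×83×180 = 0.6051 mm.
The rigid supports impose zero overall length change; the single axial force P common to all segments must satisfy P Σ Lᵢ/(AᵢEᵢ) = δ_free.
The series flexibility is Σ Lᵢ/(AᵢEᵢ) = 320/(900×110×10³) + 180/(2050×117×10³) = 3.983×10⁻⁶ mm/N.
P = 0.6051 / 3.983×10⁻⁶ = 151900 N = 151.9 kN, tensile.
σ_{copper} = P / A = 151900 / 900 = 168.8 MPa.

σ ≈ 169 MPa (tensile)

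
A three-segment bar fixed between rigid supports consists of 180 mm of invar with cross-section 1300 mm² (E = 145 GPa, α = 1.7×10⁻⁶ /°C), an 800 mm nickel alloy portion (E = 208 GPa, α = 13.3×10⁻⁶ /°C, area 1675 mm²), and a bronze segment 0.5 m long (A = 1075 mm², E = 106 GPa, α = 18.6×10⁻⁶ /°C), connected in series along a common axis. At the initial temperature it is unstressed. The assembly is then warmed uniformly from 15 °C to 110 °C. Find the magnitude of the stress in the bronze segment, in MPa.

If the supports were absent, the total length change would be Σ αᵢΔT Lᵢ = 1.7×10⁻⁶×95×180 + 13.3×10⁻⁶×95×800 + 18.6×10⁻⁶×95×500 = 1.923 mm.
The walls prevent any net length change, so an axial force P (same in every segment) develops. Compatibility: P · Σ Lᵢ/(AᵢEᵢ) = δ_free.
The series flexibility is Σ Lᵢ/(AᵢEᵢ) = 180/(1300×145×10³) + 800/(1675×208×10³) + 500/(1075×106×10³) = 7.639×10⁻⁶ mm/N.
So P = 1.923 / 7.639×10⁻⁶ = 251.8 kN, compressive.
σ_{bronze} = P / A = 251800 / 1075 = 234.2 MPa.

σ ≈ 234 MPa (compressive)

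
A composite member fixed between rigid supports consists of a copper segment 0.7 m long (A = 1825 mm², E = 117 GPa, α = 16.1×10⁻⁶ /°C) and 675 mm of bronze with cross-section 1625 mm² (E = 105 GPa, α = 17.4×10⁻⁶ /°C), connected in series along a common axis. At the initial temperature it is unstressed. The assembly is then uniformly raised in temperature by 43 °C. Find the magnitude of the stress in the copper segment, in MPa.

If the supports were absent, the total length change would be Σ αᵢΔT Lᵢ = 16.1×10⁻⁶×43×700 + 17.4×10⁻⁶×43×675 = 0.9896 mm.
Since the ends are fixed, an axial force P builds up, equal in every segment, with P · Σ Lᵢ/(AᵢEᵢ) = δ_free.
The series flexibility is Σ Lᵢ/(AᵢEᵢ) = 700/(1825×117×10³) + 675/(1625×105×10³) = 7.234×10⁻⁶ mm/N.
Hence P = δ_free / Σ(L/AE) = 0.9896/7.234×10⁻⁶ = 136.8 kN (compressive).
σ_{copper} = P / A = 136800 / 1825 = 74.96 MPa.

σ ≈ 75 MPa (compressive)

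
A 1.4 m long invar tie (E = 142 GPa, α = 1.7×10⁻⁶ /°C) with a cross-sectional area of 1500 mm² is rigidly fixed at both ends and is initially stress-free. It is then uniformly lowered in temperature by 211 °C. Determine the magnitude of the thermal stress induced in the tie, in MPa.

Because both ends are immovable the net strain is zero, and the suppressed thermal strain is αΔT = 1.7×10⁻⁶ × 211 = 358.7×10⁻⁶.
σ = EαΔT = 142×10³ × 1.7×10⁻⁶ × 211 = 50.94 MPa (tensile; the tie is trying to contract).

σ ≈ 50.9 MPa (tensile)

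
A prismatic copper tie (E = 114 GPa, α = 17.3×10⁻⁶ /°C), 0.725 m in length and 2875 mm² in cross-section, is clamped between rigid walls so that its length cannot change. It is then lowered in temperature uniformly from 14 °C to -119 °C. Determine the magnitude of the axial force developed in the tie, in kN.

P ≈ 754 kN (tensile)

With zero net strain, σ = E·αΔT = 114 GPa × 17.3×10⁻⁶ × 133 = 262.3 MPa.
Then P = σA = 262.3 × 2875 mm² = 754.1 kN, tensile.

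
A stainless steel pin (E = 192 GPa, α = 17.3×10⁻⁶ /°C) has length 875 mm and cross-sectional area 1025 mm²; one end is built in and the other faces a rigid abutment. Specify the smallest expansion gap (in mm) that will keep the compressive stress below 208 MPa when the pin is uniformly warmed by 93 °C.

With no wall the pin would lengthen by αΔT L = 17.3×10⁻⁶ × 93 × 875 = 1.408 mm.
At the allowable stress the elastic shortening the wall may impose is σL/E = 208 × 875 / (192×10³) = 0.9479 mm.
So the gap has to take up the difference, g_min = δ_free − σL/E = 1.408 − 0.9479 = 0.4599 mm.

g ≈ 0.46 mm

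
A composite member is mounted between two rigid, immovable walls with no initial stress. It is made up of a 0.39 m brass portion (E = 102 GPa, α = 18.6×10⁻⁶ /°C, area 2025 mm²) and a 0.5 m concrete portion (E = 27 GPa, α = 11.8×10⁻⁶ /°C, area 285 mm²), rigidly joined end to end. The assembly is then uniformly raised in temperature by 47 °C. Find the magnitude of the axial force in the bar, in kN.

Free thermal expansion of the whole bar: Σ αᵢΔT Lᵢ = 18.6×10⁻⁶×47×390 + 11.8×10⁻⁶×47×500 = 0.6182 mm.
The rigid supports impose zero overall length change; the single axial force P common to all segments must satisfy P Σ Lᵢ/(AᵢEᵢ) = δ_free.
The series flexibility is Σ Lᵢ/(AᵢEᵢ) = 390/(2025×102×10³) + 500/(285×27×10³) = 6.687×10⁻⁵ mm/N.
Hence P = δ_free / Σ(L/AE) = 0.6182/6.687×10⁻⁵ = 9.246 kN (compressive).

P ≈ 9.25 kN (compressive)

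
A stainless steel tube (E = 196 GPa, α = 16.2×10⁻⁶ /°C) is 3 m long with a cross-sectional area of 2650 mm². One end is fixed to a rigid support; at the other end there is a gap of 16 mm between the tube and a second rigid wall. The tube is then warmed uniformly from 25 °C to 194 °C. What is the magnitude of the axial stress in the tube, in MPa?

σ ≈ 0 MPa

If the wall were absent the tube would grow by αΔT L = 16.2×10⁻⁶ × 169 × 3000 = 8.213 mm.
This is smaller than the 16 mm clearance, so the tube expands freely without reaching the stop — the stress is zero.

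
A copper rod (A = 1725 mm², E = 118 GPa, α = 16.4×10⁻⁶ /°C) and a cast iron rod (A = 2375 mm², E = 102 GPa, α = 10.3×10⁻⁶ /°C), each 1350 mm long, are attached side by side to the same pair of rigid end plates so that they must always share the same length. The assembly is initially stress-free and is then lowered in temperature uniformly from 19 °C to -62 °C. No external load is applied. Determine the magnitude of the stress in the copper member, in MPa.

σ ≈ 31.7 MPa (tensile)

The copper has the larger α, so on cooling it would change length more than the cast iron if both were free. The rigid plates force a common final length, so the copper is put into tension and the cast iron into compression, with equal and opposite forces P (no external load).
Setting the final lengths equal and cancelling L: (α₁ − α₂)ΔT = P/(A₁E₁) + P/(A₂E₂).
|α₁ − α₂|·ΔT = 6.1×10⁻⁶ × 81 = 0.0004941.
1/(A₁E₁) + 1/(A₂E₂) = 1/(1725×118×10³) + 1/(2375×102×10³) = 9.041×10⁻⁹ N⁻¹.
So P = 0.0004941 / 9.041×10⁻⁹ = 54.65 kN.
σ_{copper} = P/A₁ = 54650/1725 = 31.68 MPa, tensile.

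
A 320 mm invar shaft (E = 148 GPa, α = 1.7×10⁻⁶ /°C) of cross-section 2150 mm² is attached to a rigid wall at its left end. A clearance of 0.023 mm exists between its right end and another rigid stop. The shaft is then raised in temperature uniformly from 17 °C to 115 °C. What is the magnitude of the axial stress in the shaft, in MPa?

If the wall were absent the shaft would grow by αΔT L = 1.7×10⁻⁶ × 98 × 320 = 0.05331 mm.
This exceeds the 0.023 mm gap, so the wall pushes back. The portion of expansion that must be recovered elastically is δ_free − gap = 0.05331 − 0.023 = 0.03031 mm.
Compatibility: PL/(AE) = 0.03031 mm, so σ = P/A = E × (0.03031/320) = 14.02 MPa.

σ ≈ 14 MPa (compressive)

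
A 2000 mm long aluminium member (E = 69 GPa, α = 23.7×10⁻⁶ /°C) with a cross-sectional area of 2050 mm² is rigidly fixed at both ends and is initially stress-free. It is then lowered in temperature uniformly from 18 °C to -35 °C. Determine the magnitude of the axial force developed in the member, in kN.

With zero net strain, σ = E·αΔT = 69 GPa × 23.7×10⁻⁶ × 53 = 86.67 MPa.
Then P = σA = 86.67 × 2050 mm² = 177.7 kN, tensile.

P ≈ 178 kN (tensile)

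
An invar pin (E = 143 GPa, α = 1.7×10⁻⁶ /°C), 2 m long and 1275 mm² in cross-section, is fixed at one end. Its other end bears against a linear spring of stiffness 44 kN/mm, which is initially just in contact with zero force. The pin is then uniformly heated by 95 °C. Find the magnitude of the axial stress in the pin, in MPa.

If the spring were absent the pin would lengthen by αΔT L = 1.7×10⁻⁶ × 95 × 2000 = 0.323 mm.
Let P be the compressive force at the spring. The pin shortens elastically by PL/(AE) and the spring compresses by P/k; together these equal δ_free.
P [ L/(AE) + 1/k ] = δ_free → P [ 2000/(1275×143×10³) + 1/(44×10³) ] = 0.323.
P = 0.323 / 3.37×10⁻⁵ = 9586 N.
σ = P/A = 9586/1275 = 7.518 MPa.

σ ≈ 7.52 MPa (compressive)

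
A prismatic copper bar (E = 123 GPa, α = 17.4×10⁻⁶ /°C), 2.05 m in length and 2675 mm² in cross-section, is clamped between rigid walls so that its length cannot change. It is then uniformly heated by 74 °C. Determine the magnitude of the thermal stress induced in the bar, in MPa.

The supports are rigid, so the total axial strain is zero. The restrained thermal strain is ε = αΔT = 17.4×10⁻⁶ × 74 = 1287.6×10⁻⁶.
σ = EαΔT = 123×10³ × 17.4×10⁻⁶ × 74 = 158.4 MPa (compressive; the bar is trying to expand).

σ ≈ 158 MPa (compressive)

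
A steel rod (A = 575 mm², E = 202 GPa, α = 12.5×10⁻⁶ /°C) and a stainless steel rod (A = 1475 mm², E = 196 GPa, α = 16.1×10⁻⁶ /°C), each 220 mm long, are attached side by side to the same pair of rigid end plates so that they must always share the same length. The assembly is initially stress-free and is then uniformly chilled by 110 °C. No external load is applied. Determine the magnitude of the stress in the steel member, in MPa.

σ ≈ 57.1 MPa (compressive)

Equilibrium of a rigid end plate with no external load gives equal and opposite internal forces ±P in the two members. Since α_{stainless steel} > α_{steel}, cooling drives the stainless steel into tension and the steel into compression.
Setting the final lengths equal and cancelling L: (α₁ − α₂)ΔT = P/(A₁E₁) + P/(A₂E₂).
|α₁ − α₂|·ΔT = 3.6×10⁻⁶ × 110 = 0.000396.
1/(A₁E₁) + 1/(A₂E₂) = 1/(575×202×10³) + 1/(1475×196×10³) = 1.207×10⁻⁸ N⁻¹.
P = 0.000396 / 1.207×10⁻⁸ = 32810 N = 32.81 kN.
σ_{steel} = P/A₁ = 32810/575 = 57.07 MPa, compressive.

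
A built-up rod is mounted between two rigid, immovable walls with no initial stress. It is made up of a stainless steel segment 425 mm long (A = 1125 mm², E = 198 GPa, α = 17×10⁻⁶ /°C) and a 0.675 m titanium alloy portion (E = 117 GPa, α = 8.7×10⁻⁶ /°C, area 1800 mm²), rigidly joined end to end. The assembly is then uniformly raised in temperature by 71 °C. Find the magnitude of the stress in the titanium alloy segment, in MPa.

If the supports were absent, the total length change would be Σ αᵢΔT Lᵢ = 17×10⁻⁶×71×425 + 8.7×10⁻⁶×71×675 = 0.9299 mm.
The rigid supports impose zero overall length change; the single axial force P common to all segments must satisfy P Σ Lᵢ/(AᵢEᵢ) = δ_free.
The series flexibility is Σ Lᵢ/(AᵢEᵢ) = 425/(1125×198×10³) + 675/(1800×117×10³) = 5.113×10⁻⁶ mm/N.
P = 0.9299 / 5.113×10⁻⁶ = 181900 N = 181.9 kN, compressive.
σ_{titanium alloy} = P / A = 181900 / 1800 = 101 MPa.

σ ≈ 101 MPa (compressive)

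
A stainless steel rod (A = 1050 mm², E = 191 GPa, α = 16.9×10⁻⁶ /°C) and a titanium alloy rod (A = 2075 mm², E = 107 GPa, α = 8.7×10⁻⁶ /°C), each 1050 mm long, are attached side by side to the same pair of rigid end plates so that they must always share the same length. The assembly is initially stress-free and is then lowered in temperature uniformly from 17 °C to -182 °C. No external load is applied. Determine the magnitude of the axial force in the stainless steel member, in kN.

P ≈ 172 kN (tensile in the stainless steel)

Equilibrium of a rigid end plate with no external load gives equal and opposite internal forces ±P in the two members. Since α_{stainless steel} > α_{titanium alloy}, cooling drives the stainless steel into tension and the titanium alloy into compression.
Compatibility of the two members (thermal + elastic change equal): (α₁ − α₂)ΔT = P·[1/(A₁E₁) + 1/(A₂E₂)].
|α₁ − α₂|·ΔT = 8.2×10⁻⁶ × 199 = 0.001632.
1/(A₁E₁) + 1/(A₂E₂) = 1/(1050×191×10³) + 1/(2075×107×10³) = 9.49×10⁻⁹ N⁻¹.
P = 0.001632 / 9.49×10⁻⁹ = 171900 N = 171.9 kN.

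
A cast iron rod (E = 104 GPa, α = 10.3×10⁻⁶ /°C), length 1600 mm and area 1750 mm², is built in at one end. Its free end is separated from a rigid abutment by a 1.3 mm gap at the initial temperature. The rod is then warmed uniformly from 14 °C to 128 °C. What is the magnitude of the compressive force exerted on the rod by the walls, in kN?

Unrestrained expansion: δ_free = αΔT L = 10.3×10⁻⁶ × 114 × 1600 = 1.879 mm.
The gap closes (δ_free > 1.3 mm) and the wall then resists a further 1.879 − 1.3 = 0.5787 mm of expansion.
That suppressed elongation corresponds to σ = E·Δ/L = 104×10³ × 0.5787/1600 = 37.62 MPa.
Force on the wall = σA = 37.62 × 1750 mm² = 65.83 kN.

P ≈ 65.8 kN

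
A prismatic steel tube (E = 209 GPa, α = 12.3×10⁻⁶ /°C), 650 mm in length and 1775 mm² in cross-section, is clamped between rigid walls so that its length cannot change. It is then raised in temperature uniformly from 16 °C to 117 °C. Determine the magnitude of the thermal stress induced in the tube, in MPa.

With length fixed, the mechanical strain must cancel the thermal strain αΔT = 12.3×10⁻⁶ × 101 = 1242.3×10⁻⁶.
σ = EαΔT = 209×10³ × 12.3×10⁻⁶ × 101 = 259.6 MPa (compressive; the tube is trying to expand).

σ ≈ 260 MPa (compressive)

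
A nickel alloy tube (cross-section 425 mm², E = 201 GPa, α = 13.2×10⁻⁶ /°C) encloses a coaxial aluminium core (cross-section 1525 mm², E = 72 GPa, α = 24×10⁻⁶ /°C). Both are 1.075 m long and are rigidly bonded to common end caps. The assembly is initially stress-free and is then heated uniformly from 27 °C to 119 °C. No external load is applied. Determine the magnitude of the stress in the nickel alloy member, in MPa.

The aluminium has the larger α, so on heating it would change length more than the nickel alloy if both were free. The rigid plates force a common final length, so the aluminium is put into compression and the nickel alloy into tension, with equal and opposite forces P (no external load).
Equating the net (thermal + elastic) strains gives |α₁ − α₂|·ΔT = P·[1/(A₁E₁) + 1/(A₂E₂)].
|α₁ − α₂|·ΔT = 10.8×10⁻⁶ × 92 = 0.0009936.
1/(A₁E₁) + 1/(A₂E₂) = 1/(425×201×10³) + 1/(1525×72×10³) = 2.081×10⁻⁸ N⁻¹.
So P = 0.0009936 / 2.081×10⁻⁸ = 47.74 kN.
σ_{nickel alloy} = P/A₁ = 47740/425 = 112.3 MPa, tensile.

σ ≈ 112 MPa (tensile)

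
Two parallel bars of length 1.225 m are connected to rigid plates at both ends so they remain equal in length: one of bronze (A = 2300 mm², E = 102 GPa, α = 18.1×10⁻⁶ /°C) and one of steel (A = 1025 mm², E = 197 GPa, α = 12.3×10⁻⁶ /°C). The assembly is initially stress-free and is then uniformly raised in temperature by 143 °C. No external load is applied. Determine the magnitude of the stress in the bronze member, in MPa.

σ ≈ 39.1 MPa (compressive)

The bronze has the larger α, so on heating it would change length more than the steel if both were free. The rigid plates force a common final length, so the bronze is put into compression and the steel into tension, with equal and opposite forces P (no external load).
Setting the final lengths equal and cancelling L: (α₁ − α₂)ΔT = P/(A₁E₁) + P/(A₂E₂).
|α₁ − α₂|·ΔT = 5.8×10⁻⁶ × 143 = 0.0008294.
1/(A₁E₁) + 1/(A₂E₂) = 1/(2300×102×10³) + 1/(1025×197×10³) = 9.215×10⁻⁹ N⁻¹.
P = 0.0008294 / 9.215×10⁻⁹ = 90010 N = 90.01 kN.
σ_{bronze} = P/A₁ = 90010/2300 = 39.13 MPa, compressive.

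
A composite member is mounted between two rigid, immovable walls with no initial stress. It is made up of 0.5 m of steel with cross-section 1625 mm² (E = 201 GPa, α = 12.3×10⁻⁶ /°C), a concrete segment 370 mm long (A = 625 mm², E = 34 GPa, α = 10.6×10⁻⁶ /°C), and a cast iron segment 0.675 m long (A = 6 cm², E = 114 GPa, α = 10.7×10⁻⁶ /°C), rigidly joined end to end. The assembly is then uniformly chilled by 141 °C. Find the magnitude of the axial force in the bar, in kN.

P ≈ 84.6 kN (tensile)

If the supports were absent, the total length change would be Σ αᵢΔT Lᵢ = 12.3×10⁻⁶×141×500 + 10.6×10⁻⁶×141×370 + 10.7×10⁻⁶×141×675 = 2.439 mm.
The walls prevent any net length change, so an axial force P (same in every segment) develops. Compatibility: P · Σ Lᵢ/(AᵢEᵢ) = δ_free.
The series flexibility is Σ Lᵢ/(AᵢEᵢ) = 500/(1625×201×10³) + 370/(625×34×10³) + 675/(600×114×10³) = 2.881×10⁻⁵ mm/N.
So P = 2.439 / 2.881×10⁻⁵ = 84.64 kN, tensile.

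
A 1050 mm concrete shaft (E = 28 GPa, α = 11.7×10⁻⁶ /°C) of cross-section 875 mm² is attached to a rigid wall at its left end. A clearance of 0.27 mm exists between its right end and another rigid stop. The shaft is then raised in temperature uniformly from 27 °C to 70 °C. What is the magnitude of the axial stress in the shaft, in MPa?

Unrestrained expansion: δ_free = αΔT L = 11.7×10⁻⁶ × 43 × 1050 = 0.5283 mm.
After closing the 0.27 mm clearance, 0.5283 − 0.27 = 0.2583 mm of expansion remains to be suppressed by the wall.
So σ = E(δ_free − g)/L = 28×10³ × 0.2583/1050 = 6.887 MPa.

σ ≈ 6.89 MPa (compressive)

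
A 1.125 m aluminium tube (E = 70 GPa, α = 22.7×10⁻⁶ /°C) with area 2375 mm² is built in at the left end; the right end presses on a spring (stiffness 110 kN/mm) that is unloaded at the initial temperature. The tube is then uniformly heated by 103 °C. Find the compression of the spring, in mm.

The unrestrained thermal change is αΔT L = 22.7×10⁻⁶ × 103 × 1125 = 2.63 mm.
Let P be the compressive force at the spring. The tube shortens elastically by PL/(AE) and the spring compresses by P/k; together these equal δ_free.
So P = δ_free / [L/(AE) + 1/k] = 2.63 / [ 1125/(2375×70×10³) + 1/(110×10³) ].
P = 2.63 / 1.586×10⁻⁵ = 165900 N.
Spring compression = P/k = 165900/(110×10³) = 1.508 mm.

δ ≈ 1.51 mm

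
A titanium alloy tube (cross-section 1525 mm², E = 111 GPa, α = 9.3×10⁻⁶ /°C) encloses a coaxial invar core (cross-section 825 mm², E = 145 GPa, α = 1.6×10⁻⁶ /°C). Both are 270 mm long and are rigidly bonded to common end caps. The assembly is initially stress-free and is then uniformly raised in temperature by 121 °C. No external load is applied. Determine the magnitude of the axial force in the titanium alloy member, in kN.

The titanium alloy has the larger α, so on heating it would change length more than the invar if both were free. The rigid plates force a common final length, so the titanium alloy is put into compression and the invar into tension, with equal and opposite forces P (no external load).
Setting the final lengths equal and cancelling L: (α₁ − α₂)ΔT = P/(A₁E₁) + P/(A₂E₂).
|α₁ − α₂|·ΔT = 7.7×10⁻⁶ × 121 = 0.0009317.
1/(A₁E₁) + 1/(A₂E₂) = 1/(1525×111×10³) + 1/(825×145×10³) = 1.427×10⁻⁸ N⁻¹.
P = 0.0009317 / 1.427×10⁻⁸ = 65300 N = 65.3 kN.

P ≈ 65.3 kN (compressive in the titanium alloy)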